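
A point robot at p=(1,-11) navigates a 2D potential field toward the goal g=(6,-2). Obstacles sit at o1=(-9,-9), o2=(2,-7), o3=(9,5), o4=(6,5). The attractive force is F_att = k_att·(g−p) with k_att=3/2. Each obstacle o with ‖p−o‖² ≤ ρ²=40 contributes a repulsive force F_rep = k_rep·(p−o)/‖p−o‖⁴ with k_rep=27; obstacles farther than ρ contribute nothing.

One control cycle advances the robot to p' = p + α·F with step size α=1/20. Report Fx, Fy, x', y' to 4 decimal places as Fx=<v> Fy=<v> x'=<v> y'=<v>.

Fx=7.4066 Fy=13.1263 x'=1.3703 y'=-10.3437

F_att = 3/2·(g−p) = 3/2·(5,9) = (7.5000,13.5000)
o1: d²=104 > ρ²=40 → inactive
o2: d²=17 ≤ ρ²=40; F_rep = 27·(-1,-4)/17² = (-0.0934,-0.3737)
o3: d²=320 > ρ²=40 → inactive
o4: d²=281 > ρ²=40 → inactive
F = F_att + ΣF_rep = (7.4066,13.1263)
p' = p + 1/20·F = (1.3703,-10.3437)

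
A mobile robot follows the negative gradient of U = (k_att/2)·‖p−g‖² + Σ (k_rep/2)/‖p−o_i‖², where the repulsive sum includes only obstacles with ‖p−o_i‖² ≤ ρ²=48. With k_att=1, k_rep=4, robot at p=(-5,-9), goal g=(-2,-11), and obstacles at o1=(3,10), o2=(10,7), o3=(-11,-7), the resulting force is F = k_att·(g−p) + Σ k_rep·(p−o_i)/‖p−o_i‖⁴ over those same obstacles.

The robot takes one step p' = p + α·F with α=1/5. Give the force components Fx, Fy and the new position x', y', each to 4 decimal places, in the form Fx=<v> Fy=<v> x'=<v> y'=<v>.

Fx=3.0150 Fy=-2.0050 x'=-4.3970 y'=-9.4010

F_att = 1·(g−p) = 1·(3,-2) = (3.0000,-2.0000)
o1: d²=425 > ρ²=48 → inactive
o2: d²=481 > ρ²=48 → inactive
o3: d²=40 ≤ ρ²=48; F_rep = 4·(6,-2)/40² = (0.0150,-0.0050)
F = F_att + ΣF_rep = (3.0150,-2.0050)
p' = p + 1/5·F = (-4.3970,-9.4010)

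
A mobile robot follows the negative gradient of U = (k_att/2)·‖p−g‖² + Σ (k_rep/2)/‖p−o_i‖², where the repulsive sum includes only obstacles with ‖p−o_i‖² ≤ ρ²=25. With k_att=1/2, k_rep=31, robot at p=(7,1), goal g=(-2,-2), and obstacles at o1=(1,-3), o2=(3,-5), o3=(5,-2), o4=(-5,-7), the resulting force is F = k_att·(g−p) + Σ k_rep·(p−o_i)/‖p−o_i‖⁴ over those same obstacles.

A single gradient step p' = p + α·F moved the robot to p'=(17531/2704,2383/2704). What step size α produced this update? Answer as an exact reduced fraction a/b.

α = 1/8

F_att = 1/2·(g−p) = 1/2·(-9,-3) = (-4.5000,-1.5000)
o1: d²=52 > ρ²=25 → inactive
o2: d²=52 > ρ²=25 → inactive
o3: d²=13 ≤ ρ²=25; F_rep = 31·(2,3)/13² = (0.3669,0.5503)
o4: d²=208 > ρ²=25 → inactive
F = F_att + ΣF_rep = (-4.1331,-0.9497)
Δp = p'−p = (-0.5166,-0.1187); α = Δx/Fx = (-1397/2704) / (-1397/338) = 1/8
check: Δy/Fy = (-321/2704) / (-321/338) = 1/8 ✓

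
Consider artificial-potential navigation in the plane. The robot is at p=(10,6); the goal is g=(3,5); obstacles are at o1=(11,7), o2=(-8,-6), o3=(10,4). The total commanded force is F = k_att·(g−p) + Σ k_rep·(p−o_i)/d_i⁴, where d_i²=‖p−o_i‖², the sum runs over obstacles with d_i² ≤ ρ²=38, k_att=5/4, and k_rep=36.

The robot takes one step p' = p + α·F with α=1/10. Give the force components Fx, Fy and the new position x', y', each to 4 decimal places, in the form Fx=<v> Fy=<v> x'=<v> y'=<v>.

F_att = 5/4·(g−p) = 5/4·(-7,-1) = (-8.7500,-1.2500)
o1: d²=2 ≤ ρ²=38; F_rep = 36·(-1,-1)/2² = (-9.0000,-9.0000)
o2: d²=468 > ρ²=38 → inactive
o3: d²=4 ≤ ρ²=38; F_rep = 36·(0,2)/4² = (0.0000,4.5000)
F = F_att + ΣF_rep = (-17.7500,-5.7500)
p' = p + 1/10·F = (8.2250,5.4250)

Fx=-17.7500 Fy=-5.7500 x'=8.2250 y'=5.4250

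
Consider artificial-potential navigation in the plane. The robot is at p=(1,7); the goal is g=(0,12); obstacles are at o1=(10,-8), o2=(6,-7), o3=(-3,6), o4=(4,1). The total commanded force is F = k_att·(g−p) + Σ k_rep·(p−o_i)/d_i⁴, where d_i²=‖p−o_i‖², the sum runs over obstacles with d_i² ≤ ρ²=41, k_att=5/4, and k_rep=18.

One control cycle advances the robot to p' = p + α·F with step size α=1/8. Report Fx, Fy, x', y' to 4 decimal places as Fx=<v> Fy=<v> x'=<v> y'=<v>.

Fx=-1.0009 Fy=6.3123 x'=0.8749 y'=7.7890

F_att = 5/4·(g−p) = 5/4·(-1,5) = (-1.2500,6.2500)
o1: d²=306 > ρ²=41 → inactive
o2: d²=221 > ρ²=41 → inactive
o3: d²=17 ≤ ρ²=41; F_rep = 18·(4,1)/17² = (0.2491,0.0623)
o4: d²=45 > ρ²=41 → inactive
F = F_att + ΣF_rep = (-1.0009,6.3123)
p' = p + 1/8·F = (0.8749,7.7890)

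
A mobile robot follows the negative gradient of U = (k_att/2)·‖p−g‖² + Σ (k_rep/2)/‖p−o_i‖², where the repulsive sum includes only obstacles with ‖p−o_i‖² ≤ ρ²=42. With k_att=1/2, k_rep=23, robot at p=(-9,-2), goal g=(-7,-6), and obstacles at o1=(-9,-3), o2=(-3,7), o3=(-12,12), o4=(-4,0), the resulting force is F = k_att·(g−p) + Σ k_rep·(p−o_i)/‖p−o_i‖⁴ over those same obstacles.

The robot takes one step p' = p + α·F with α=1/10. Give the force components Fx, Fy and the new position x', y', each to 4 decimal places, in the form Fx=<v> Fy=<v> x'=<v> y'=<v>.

F_att = 1/2·(g−p) = 1/2·(2,-4) = (1.0000,-2.0000)
o1: d²=1 ≤ ρ²=42; F_rep = 23·(0,1)/1² = (0.0000,23.0000)
o2: d²=117 > ρ²=42 → inactive
o3: d²=205 > ρ²=42 → inactive
o4: d²=29 ≤ ρ²=42; F_rep = 23·(-5,-2)/29² = (-0.1367,-0.0547)
F = F_att + ΣF_rep = (0.8633,20.9453)
p' = p + 1/10·F = (-8.9137,0.0945)

Fx=0.8633 Fy=20.9453 x'=-8.9137 y'=0.0945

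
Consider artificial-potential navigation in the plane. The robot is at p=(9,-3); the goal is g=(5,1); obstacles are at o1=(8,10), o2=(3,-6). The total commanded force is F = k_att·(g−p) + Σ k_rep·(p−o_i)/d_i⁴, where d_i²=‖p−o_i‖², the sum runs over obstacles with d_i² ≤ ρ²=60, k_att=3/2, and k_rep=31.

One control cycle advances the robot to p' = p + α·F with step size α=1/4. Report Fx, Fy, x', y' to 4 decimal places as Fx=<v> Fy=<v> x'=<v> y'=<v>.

F_att = 3/2·(g−p) = 3/2·(-4,4) = (-6.0000,6.0000)
o1: d²=170 > ρ²=60 → inactive
o2: d²=45 ≤ ρ²=60; F_rep = 31·(6,3)/45² = (0.0919,0.0459)
F = F_att + ΣF_rep = (-5.9081,6.0459)
p' = p + 1/4·F = (7.5230,-1.4885)

Fx=-5.9081 Fy=6.0459 x'=7.5230 y'=-1.4885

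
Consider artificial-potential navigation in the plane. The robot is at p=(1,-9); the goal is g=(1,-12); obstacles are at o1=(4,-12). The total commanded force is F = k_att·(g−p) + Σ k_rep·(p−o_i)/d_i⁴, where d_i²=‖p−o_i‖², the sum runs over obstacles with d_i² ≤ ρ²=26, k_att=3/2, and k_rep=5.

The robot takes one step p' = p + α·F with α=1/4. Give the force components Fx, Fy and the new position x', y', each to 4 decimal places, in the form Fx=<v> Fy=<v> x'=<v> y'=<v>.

F_att = 3/2·(g−p) = 3/2·(0,-3) = (0.0000,-4.5000)
o1: d²=18 ≤ ρ²=26; F_rep = 5·(-3,3)/18² = (-0.0463,0.0463)
F = F_att + ΣF_rep = (-0.0463,-4.4537)
p' = p + 1/4·F = (0.9884,-10.1134)

Fx=-0.0463 Fy=-4.4537 x'=0.9884 y'=-10.1134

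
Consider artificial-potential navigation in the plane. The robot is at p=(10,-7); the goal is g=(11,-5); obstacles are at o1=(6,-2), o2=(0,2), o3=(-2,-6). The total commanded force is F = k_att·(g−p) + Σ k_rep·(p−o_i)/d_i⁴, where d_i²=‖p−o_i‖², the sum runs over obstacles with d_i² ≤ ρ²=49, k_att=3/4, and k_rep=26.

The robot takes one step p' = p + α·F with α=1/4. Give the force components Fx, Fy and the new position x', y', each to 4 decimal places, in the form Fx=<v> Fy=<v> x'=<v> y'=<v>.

F_att = 3/4·(g−p) = 3/4·(1,2) = (0.7500,1.5000)
o1: d²=41 ≤ ρ²=49; F_rep = 26·(4,-5)/41² = (0.0619,-0.0773)
o2: d²=181 > ρ²=49 → inactive
o3: d²=145 > ρ²=49 → inactive
F = F_att + ΣF_rep = (0.8119,1.4227)
p' = p + 1/4·F = (10.2030,-6.6443)

Fx=0.8119 Fy=1.4227 x'=10.2030 y'=-6.6443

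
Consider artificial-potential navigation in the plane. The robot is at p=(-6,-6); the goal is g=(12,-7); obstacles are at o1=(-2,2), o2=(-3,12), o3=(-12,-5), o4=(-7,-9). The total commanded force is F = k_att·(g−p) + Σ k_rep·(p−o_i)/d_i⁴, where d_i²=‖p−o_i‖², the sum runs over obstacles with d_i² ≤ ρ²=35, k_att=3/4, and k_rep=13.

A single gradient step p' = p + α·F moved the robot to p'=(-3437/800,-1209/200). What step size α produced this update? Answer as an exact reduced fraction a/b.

α = 1/8

F_att = 3/4·(g−p) = 3/4·(18,-1) = (13.5000,-0.7500)
o1: d²=80 > ρ²=35 → inactive
o2: d²=333 > ρ²=35 → inactive
o3: d²=37 > ρ²=35 → inactive
o4: d²=10 ≤ ρ²=35; F_rep = 13·(1,3)/10² = (0.1300,0.3900)
F = F_att + ΣF_rep = (13.6300,-0.3600)
Δp = p'−p = (1.7038,-0.0450); α = Δx/Fx = (1363/800) / (1363/100) = 1/8
check: Δy/Fy = (-9/200) / (-9/25) = 1/8 ✓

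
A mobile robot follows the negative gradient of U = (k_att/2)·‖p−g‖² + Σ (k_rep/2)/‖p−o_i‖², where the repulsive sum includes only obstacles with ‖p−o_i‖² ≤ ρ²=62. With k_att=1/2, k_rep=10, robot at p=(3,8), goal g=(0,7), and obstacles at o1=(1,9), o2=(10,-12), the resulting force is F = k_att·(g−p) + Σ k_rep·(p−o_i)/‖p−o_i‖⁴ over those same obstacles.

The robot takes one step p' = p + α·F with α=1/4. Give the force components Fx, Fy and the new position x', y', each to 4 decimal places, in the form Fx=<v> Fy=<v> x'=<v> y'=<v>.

Fx=-0.7000 Fy=-0.9000 x'=2.8250 y'=7.7750

F_att = 1/2·(g−p) = 1/2·(-3,-1) = (-1.5000,-0.5000)
o1: d²=5 ≤ ρ²=62; F_rep = 10·(2,-1)/5² = (0.8000,-0.4000)
o2: d²=449 > ρ²=62 → inactive
F = F_att + ΣF_rep = (-0.7000,-0.9000)
p' = p + 1/4·F = (2.8250,7.7750)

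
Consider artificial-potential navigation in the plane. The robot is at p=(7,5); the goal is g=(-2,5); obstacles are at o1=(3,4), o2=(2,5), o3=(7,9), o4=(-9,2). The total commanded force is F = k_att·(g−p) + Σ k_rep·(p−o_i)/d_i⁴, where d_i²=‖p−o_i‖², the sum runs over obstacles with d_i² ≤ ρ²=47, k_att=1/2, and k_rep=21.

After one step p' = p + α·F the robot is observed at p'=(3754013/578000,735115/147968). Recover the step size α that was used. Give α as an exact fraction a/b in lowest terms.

α = 1/8

F_att = 1/2·(g−p) = 1/2·(-9,0) = (-4.5000,0.0000)
o1: d²=17 ≤ ρ²=47; F_rep = 21·(4,1)/17² = (0.2907,0.0727)
o2: d²=25 ≤ ρ²=47; F_rep = 21·(5,0)/25² = (0.1680,0.0000)
o3: d²=16 ≤ ρ²=47; F_rep = 21·(0,-4)/16² = (0.0000,-0.3281)
o4: d²=265 > ρ²=47 → inactive
F = F_att + ΣF_rep = (-4.0413,-0.2555)
Δp = p'−p = (-0.5052,-0.0319); α = Δx/Fx = (-291987/578000) / (-291987/72250) = 1/8
check: Δy/Fy = (-4725/147968) / (-4725/18496) = 1/8 ✓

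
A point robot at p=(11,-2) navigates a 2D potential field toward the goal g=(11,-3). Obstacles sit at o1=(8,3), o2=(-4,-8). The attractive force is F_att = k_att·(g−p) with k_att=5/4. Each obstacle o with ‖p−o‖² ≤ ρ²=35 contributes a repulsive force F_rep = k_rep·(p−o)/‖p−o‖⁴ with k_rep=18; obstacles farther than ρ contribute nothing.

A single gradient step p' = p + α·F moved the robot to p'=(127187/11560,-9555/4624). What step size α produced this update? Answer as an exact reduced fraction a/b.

α = 1/20

F_att = 5/4·(g−p) = 5/4·(0,-1) = (0.0000,-1.2500)
o1: d²=34 ≤ ρ²=35; F_rep = 18·(3,-5)/34² = (0.0467,-0.0779)
o2: d²=261 > ρ²=35 → inactive
F = F_att + ΣF_rep = (0.0467,-1.3279)
Δp = p'−p = (0.0023,-0.0664); α = Δx/Fx = (27/11560) / (27/578) = 1/20
check: Δy/Fy = (-307/4624) / (-1535/1156) = 1/20 ✓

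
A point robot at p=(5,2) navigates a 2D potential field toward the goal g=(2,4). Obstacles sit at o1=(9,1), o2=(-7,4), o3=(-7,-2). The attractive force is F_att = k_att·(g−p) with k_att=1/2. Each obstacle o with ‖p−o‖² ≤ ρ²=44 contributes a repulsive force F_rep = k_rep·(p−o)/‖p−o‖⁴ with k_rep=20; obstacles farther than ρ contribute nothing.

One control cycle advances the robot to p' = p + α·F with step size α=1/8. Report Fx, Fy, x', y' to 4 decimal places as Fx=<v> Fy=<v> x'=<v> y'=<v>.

F_att = 1/2·(g−p) = 1/2·(-3,2) = (-1.5000,1.0000)
o1: d²=17 ≤ ρ²=44; F_rep = 20·(-4,1)/17² = (-0.2768,0.0692)
o2: d²=148 > ρ²=44 → inactive
o3: d²=160 > ρ²=44 → inactive
F = F_att + ΣF_rep = (-1.7768,1.0692)
p' = p + 1/8·F = (4.7779,2.1337)

Fx=-1.7768 Fy=1.0692 x'=4.7779 y'=2.1337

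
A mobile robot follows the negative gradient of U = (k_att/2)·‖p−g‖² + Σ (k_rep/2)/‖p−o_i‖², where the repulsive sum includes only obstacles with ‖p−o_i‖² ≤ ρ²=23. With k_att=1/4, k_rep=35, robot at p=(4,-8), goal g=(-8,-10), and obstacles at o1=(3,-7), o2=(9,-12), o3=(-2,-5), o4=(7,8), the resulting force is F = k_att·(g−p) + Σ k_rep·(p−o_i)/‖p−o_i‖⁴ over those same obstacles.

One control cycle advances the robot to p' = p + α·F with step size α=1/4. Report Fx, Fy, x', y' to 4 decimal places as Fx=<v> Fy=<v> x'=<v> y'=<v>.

Fx=5.7500 Fy=-9.2500 x'=5.4375 y'=-10.3125

F_att = 1/4·(g−p) = 1/4·(-12,-2) = (-3.0000,-0.5000)
o1: d²=2 ≤ ρ²=23; F_rep = 35·(1,-1)/2² = (8.7500,-8.7500)
o2: d²=41 > ρ²=23 → inactive
o3: d²=45 > ρ²=23 → inactive
o4: d²=265 > ρ²=23 → inactive
F = F_att + ΣF_rep = (5.7500,-9.2500)
p' = p + 1/4·F = (5.4375,-10.3125)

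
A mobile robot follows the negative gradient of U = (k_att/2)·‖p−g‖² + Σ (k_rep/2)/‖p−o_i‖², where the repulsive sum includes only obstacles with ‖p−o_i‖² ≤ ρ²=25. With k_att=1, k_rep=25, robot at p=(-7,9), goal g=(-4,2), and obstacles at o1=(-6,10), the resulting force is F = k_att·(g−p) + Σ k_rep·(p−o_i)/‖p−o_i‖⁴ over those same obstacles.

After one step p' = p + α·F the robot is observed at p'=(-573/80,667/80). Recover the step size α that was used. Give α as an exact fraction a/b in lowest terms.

α = 1/20

F_att = 1·(g−p) = 1·(3,-7) = (3.0000,-7.0000)
o1: d²=2 ≤ ρ²=25; F_rep = 25·(-1,-1)/2² = (-6.2500,-6.2500)
F = F_att + ΣF_rep = (-3.2500,-13.2500)
Δp = p'−p = (-0.1625,-0.6625); α = Δx/Fx = (-13/80) / (-13/4) = 1/20
check: Δy/Fy = (-53/80) / (-53/4) = 1/20 ✓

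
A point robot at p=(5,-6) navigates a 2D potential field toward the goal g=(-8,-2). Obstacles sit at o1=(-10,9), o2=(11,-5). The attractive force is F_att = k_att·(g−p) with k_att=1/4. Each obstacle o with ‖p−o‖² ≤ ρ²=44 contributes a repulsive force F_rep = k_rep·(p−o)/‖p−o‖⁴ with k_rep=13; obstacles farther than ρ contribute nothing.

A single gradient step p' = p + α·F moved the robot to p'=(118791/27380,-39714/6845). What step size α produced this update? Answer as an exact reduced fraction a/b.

α = 1/5

F_att = 1/4·(g−p) = 1/4·(-13,4) = (-3.2500,1.0000)
o1: d²=450 > ρ²=44 → inactive
o2: d²=37 ≤ ρ²=44; F_rep = 13·(-6,-1)/37² = (-0.0570,-0.0095)
F = F_att + ΣF_rep = (-3.3070,0.9905)
Δp = p'−p = (-0.6614,0.1981); α = Δx/Fx = (-18109/27380) / (-18109/5476) = 1/5
check: Δy/Fy = (1356/6845) / (1356/1369) = 1/5 ✓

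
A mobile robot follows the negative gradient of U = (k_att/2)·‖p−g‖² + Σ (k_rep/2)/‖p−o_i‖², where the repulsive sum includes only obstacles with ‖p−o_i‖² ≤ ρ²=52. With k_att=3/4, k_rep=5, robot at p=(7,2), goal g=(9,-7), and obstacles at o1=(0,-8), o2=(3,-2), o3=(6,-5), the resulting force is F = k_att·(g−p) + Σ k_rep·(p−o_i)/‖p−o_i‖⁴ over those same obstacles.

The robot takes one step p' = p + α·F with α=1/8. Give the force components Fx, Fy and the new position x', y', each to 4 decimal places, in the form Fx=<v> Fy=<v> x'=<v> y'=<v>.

Fx=1.5215 Fy=-6.7165 x'=7.1902 y'=1.1604

F_att = 3/4·(g−p) = 3/4·(2,-9) = (1.5000,-6.7500)
o1: d²=149 > ρ²=52 → inactive
o2: d²=32 ≤ ρ²=52; F_rep = 5·(4,4)/32² = (0.0195,0.0195)
o3: d²=50 ≤ ρ²=52; F_rep = 5·(1,7)/50² = (0.0020,0.0140)
F = F_att + ΣF_rep = (1.5215,-6.7165)
p' = p + 1/8·F = (7.1902,1.1604)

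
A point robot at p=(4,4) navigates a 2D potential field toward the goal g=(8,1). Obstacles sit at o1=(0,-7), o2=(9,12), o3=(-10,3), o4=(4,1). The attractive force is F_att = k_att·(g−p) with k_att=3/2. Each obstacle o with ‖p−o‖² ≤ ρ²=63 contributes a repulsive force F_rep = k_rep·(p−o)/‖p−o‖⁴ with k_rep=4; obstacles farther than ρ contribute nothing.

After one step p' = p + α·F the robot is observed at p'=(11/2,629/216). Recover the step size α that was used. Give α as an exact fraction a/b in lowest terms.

α = 1/4

F_att = 3/2·(g−p) = 3/2·(4,-3) = (6.0000,-4.5000)
o1: d²=137 > ρ²=63 → inactive
o2: d²=89 > ρ²=63 → inactive
o3: d²=197 > ρ²=63 → inactive
o4: d²=9 ≤ ρ²=63; F_rep = 4·(0,3)/9² = (0.0000,0.1481)
F = F_att + ΣF_rep = (6.0000,-4.3519)
Δp = p'−p = (1.5000,-1.0880); α = Δx/Fx = (3/2) / (6) = 1/4
check: Δy/Fy = (-235/216) / (-235/54) = 1/4 ✓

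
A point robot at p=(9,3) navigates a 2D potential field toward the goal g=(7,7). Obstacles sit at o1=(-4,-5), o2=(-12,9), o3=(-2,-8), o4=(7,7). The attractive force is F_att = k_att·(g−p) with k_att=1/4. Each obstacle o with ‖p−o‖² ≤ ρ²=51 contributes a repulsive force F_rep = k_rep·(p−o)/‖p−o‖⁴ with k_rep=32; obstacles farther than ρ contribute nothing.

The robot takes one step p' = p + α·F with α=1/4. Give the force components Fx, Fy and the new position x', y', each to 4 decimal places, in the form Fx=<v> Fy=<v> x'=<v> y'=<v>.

Fx=-0.3400 Fy=0.6800 x'=8.9150 y'=3.1700

F_att = 1/4·(g−p) = 1/4·(-2,4) = (-0.5000,1.0000)
o1: d²=233 > ρ²=51 → inactive
o2: d²=477 > ρ²=51 → inactive
o3: d²=242 > ρ²=51 → inactive
o4: d²=20 ≤ ρ²=51; F_rep = 32·(2,-4)/20² = (0.1600,-0.3200)
F = F_att + ΣF_rep = (-0.3400,0.6800)
p' = p + 1/4·F = (8.9150,3.1700)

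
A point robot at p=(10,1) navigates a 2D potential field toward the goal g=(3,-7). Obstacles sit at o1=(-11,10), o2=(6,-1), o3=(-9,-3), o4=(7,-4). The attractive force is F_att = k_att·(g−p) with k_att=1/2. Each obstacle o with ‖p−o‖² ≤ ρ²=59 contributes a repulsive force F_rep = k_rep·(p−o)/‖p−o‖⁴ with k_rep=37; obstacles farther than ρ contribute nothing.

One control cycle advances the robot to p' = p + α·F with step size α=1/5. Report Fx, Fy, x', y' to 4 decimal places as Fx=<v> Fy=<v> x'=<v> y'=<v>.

F_att = 1/2·(g−p) = 1/2·(-7,-8) = (-3.5000,-4.0000)
o1: d²=522 > ρ²=59 → inactive
o2: d²=20 ≤ ρ²=59; F_rep = 37·(4,2)/20² = (0.3700,0.1850)
o3: d²=377 > ρ²=59 → inactive
o4: d²=34 ≤ ρ²=59; F_rep = 37·(3,5)/34² = (0.0960,0.1600)
F = F_att + ΣF_rep = (-3.0340,-3.6550)
p' = p + 1/5·F = (9.3932,0.2690)

Fx=-3.0340 Fy=-3.6550 x'=9.3932 y'=0.2690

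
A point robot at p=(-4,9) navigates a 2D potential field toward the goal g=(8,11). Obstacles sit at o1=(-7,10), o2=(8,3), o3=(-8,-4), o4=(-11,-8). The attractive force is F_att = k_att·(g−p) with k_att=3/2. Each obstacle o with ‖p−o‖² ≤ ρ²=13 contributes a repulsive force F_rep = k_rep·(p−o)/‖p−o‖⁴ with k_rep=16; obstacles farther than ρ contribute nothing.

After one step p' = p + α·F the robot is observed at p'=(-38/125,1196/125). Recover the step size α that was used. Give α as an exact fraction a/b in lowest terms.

α = 1/5

F_att = 3/2·(g−p) = 3/2·(12,2) = (18.0000,3.0000)
o1: d²=10 ≤ ρ²=13; F_rep = 16·(3,-1)/10² = (0.4800,-0.1600)
o2: d²=180 > ρ²=13 → inactive
o3: d²=185 > ρ²=13 → inactive
o4: d²=338 > ρ²=13 → inactive
F = F_att + ΣF_rep = (18.4800,2.8400)
Δp = p'−p = (3.6960,0.5680); α = Δx/Fx = (462/125) / (462/25) = 1/5
check: Δy/Fy = (71/125) / (71/25) = 1/5 ✓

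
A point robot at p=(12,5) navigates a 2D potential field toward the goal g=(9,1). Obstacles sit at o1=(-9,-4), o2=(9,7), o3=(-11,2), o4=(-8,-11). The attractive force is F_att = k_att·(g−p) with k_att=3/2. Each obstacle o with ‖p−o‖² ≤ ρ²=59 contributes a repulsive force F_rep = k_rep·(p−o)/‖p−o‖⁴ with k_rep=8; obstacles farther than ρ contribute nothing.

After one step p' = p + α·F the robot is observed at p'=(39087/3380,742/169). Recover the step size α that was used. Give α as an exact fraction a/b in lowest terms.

F_att = 3/2·(g−p) = 3/2·(-3,-4) = (-4.5000,-6.0000)
o1: d²=522 > ρ²=59 → inactive
o2: d²=13 ≤ ρ²=59; F_rep = 8·(3,-2)/13² = (0.1420,-0.0947)
o3: d²=538 > ρ²=59 → inactive
o4: d²=656 > ρ²=59 → inactive
F = F_att + ΣF_rep = (-4.3580,-6.0947)
Δp = p'−p = (-0.4358,-0.6095); α = Δx/Fx = (-1473/3380) / (-1473/338) = 1/10
check: Δy/Fy = (-103/169) / (-1030/169) = 1/10 ✓

α = 1/10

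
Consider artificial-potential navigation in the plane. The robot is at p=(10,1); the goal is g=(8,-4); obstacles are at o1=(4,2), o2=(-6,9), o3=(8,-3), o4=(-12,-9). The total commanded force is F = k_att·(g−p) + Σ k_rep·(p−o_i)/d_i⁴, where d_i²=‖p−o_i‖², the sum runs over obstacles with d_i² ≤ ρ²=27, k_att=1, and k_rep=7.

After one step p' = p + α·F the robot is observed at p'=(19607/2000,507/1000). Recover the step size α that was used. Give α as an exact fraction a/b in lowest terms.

F_att = 1·(g−p) = 1·(-2,-5) = (-2.0000,-5.0000)
o1: d²=37 > ρ²=27 → inactive
o2: d²=320 > ρ²=27 → inactive
o3: d²=20 ≤ ρ²=27; F_rep = 7·(2,4)/20² = (0.0350,0.0700)
o4: d²=584 > ρ²=27 → inactive
F = F_att + ΣF_rep = (-1.9650,-4.9300)
Δp = p'−p = (-0.1965,-0.4930); α = Δx/Fx = (-393/2000) / (-393/200) = 1/10
check: Δy/Fy = (-493/1000) / (-493/100) = 1/10 ✓

α = 1/10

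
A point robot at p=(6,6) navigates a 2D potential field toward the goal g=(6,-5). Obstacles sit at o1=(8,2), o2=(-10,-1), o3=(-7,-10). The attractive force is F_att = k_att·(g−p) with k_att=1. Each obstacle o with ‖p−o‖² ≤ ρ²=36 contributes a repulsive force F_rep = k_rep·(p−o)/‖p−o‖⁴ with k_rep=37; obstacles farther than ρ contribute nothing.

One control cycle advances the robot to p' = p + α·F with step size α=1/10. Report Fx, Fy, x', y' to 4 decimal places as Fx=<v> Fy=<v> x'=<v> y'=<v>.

Fx=-0.1850 Fy=-10.6300 x'=5.9815 y'=4.9370

F_att = 1·(g−p) = 1·(0,-11) = (0.0000,-11.0000)
o1: d²=20 ≤ ρ²=36; F_rep = 37·(-2,4)/20² = (-0.1850,0.3700)
o2: d²=305 > ρ²=36 → inactive
o3: d²=425 > ρ²=36 → inactive
F = F_att + ΣF_rep = (-0.1850,-10.6300)
p' = p + 1/10·F = (5.9815,4.9370)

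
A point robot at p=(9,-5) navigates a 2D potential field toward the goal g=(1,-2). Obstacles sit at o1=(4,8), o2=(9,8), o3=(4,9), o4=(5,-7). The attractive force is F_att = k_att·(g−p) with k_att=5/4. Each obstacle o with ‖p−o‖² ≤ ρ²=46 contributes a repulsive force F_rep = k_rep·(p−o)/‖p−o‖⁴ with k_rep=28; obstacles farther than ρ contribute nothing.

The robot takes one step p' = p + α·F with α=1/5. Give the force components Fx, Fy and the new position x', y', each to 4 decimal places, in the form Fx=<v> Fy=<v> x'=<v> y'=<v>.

F_att = 5/4·(g−p) = 5/4·(-8,3) = (-10.0000,3.7500)
o1: d²=194 > ρ²=46 → inactive
o2: d²=169 > ρ²=46 → inactive
o3: d²=221 > ρ²=46 → inactive
o4: d²=20 ≤ ρ²=46; F_rep = 28·(4,2)/20² = (0.2800,0.1400)
F = F_att + ΣF_rep = (-9.7200,3.8900)
p' = p + 1/5·F = (7.0560,-4.2220)

Fx=-9.7200 Fy=3.8900 x'=7.0560 y'=-4.2220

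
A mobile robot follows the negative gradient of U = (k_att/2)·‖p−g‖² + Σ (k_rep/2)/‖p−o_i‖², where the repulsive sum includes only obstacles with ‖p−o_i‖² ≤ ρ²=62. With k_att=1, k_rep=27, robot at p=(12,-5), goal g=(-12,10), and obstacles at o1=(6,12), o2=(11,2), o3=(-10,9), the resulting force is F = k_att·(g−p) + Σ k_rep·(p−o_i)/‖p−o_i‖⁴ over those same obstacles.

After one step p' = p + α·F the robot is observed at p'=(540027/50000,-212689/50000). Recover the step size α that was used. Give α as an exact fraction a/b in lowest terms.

F_att = 1·(g−p) = 1·(-24,15) = (-24.0000,15.0000)
o1: d²=325 > ρ²=62 → inactive
o2: d²=50 ≤ ρ²=62; F_rep = 27·(1,-7)/50² = (0.0108,-0.0756)
o3: d²=680 > ρ²=62 → inactive
F = F_att + ΣF_rep = (-23.9892,14.9244)
Δp = p'−p = (-1.1995,0.7462); α = Δx/Fx = (-59973/50000) / (-59973/2500) = 1/20
check: Δy/Fy = (37311/50000) / (37311/2500) = 1/20 ✓

α = 1/20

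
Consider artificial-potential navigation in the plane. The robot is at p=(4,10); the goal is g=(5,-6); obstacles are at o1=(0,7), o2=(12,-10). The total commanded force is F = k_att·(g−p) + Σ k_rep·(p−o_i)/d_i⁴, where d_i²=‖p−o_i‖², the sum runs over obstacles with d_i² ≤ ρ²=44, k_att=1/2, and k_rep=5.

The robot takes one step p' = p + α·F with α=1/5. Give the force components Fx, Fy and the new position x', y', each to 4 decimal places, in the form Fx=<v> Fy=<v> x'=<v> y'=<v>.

F_att = 1/2·(g−p) = 1/2·(1,-16) = (0.5000,-8.0000)
o1: d²=25 ≤ ρ²=44; F_rep = 5·(4,3)/25² = (0.0320,0.0240)
o2: d²=464 > ρ²=44 → inactive
F = F_att + ΣF_rep = (0.5320,-7.9760)
p' = p + 1/5·F = (4.1064,8.4048)

Fx=0.5320 Fy=-7.9760 x'=4.1064 y'=8.4048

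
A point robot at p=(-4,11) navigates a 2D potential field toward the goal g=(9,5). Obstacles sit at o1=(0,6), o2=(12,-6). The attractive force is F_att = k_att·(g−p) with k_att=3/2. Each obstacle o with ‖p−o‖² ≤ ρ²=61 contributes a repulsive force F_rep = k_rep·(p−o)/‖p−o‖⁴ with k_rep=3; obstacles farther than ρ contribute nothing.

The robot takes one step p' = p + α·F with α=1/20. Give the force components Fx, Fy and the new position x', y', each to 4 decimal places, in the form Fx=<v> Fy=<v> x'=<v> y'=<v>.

F_att = 3/2·(g−p) = 3/2·(13,-6) = (19.5000,-9.0000)
o1: d²=41 ≤ ρ²=61; F_rep = 3·(-4,5)/41² = (-0.0071,0.0089)
o2: d²=545 > ρ²=61 → inactive
F = F_att + ΣF_rep = (19.4929,-8.9911)
p' = p + 1/20·F = (-3.0254,10.5504)

Fx=19.4929 Fy=-8.9911 x'=-3.0254 y'=10.5504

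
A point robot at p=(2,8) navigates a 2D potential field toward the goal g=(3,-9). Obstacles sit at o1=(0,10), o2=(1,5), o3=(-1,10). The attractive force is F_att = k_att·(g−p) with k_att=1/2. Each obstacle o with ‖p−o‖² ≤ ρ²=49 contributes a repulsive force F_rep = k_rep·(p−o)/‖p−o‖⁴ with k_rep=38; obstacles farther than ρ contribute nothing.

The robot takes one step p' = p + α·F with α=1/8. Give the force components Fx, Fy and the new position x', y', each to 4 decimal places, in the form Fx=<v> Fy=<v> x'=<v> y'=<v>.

F_att = 1/2·(g−p) = 1/2·(1,-17) = (0.5000,-8.5000)
o1: d²=8 ≤ ρ²=49; F_rep = 38·(2,-2)/8² = (1.1875,-1.1875)
o2: d²=10 ≤ ρ²=49; F_rep = 38·(1,3)/10² = (0.3800,1.1400)
o3: d²=13 ≤ ρ²=49; F_rep = 38·(3,-2)/13² = (0.6746,-0.4497)
F = F_att + ΣF_rep = (2.7421,-8.9972)
p' = p + 1/8·F = (2.3428,6.8753)

Fx=2.7421 Fy=-8.9972 x'=2.3428 y'=6.8753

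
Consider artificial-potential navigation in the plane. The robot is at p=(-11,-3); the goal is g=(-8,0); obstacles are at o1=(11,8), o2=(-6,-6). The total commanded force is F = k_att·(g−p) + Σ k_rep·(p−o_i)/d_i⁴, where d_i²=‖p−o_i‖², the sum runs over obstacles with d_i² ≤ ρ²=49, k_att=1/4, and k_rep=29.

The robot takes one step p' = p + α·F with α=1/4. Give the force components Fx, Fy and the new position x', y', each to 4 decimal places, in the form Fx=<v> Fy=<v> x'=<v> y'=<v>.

F_att = 1/4·(g−p) = 1/4·(3,3) = (0.7500,0.7500)
o1: d²=605 > ρ²=49 → inactive
o2: d²=34 ≤ ρ²=49; F_rep = 29·(-5,3)/34² = (-0.1254,0.0753)
F = F_att + ΣF_rep = (0.6246,0.8253)
p' = p + 1/4·F = (-10.8439,-2.7937)

Fx=0.6246 Fy=0.8253 x'=-10.8439 y'=-2.7937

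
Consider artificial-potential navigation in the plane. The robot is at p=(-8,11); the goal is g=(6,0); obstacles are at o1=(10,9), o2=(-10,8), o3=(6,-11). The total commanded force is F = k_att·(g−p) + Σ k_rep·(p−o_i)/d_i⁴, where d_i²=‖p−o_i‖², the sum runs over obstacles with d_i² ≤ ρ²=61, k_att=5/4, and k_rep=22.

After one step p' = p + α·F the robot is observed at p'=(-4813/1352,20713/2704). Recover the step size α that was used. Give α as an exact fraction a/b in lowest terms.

α = 1/4

F_att = 5/4·(g−p) = 5/4·(14,-11) = (17.5000,-13.7500)
o1: d²=328 > ρ²=61 → inactive
o2: d²=13 ≤ ρ²=61; F_rep = 22·(2,3)/13² = (0.2604,0.3905)
o3: d²=680 > ρ²=61 → inactive
F = F_att + ΣF_rep = (17.7604,-13.3595)
Δp = p'−p = (4.4401,-3.3399); α = Δx/Fx = (6003/1352) / (6003/338) = 1/4
check: Δy/Fy = (-9031/2704) / (-9031/676) = 1/4 ✓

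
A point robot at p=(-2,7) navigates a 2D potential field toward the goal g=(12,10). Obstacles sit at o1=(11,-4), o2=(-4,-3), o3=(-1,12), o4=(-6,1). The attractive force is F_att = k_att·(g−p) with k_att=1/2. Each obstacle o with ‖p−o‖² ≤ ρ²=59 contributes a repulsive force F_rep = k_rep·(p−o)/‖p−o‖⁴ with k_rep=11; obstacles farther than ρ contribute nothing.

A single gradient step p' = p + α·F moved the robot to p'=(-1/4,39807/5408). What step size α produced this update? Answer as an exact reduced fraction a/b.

F_att = 1/2·(g−p) = 1/2·(14,3) = (7.0000,1.5000)
o1: d²=290 > ρ²=59 → inactive
o2: d²=104 > ρ²=59 → inactive
o3: d²=26 ≤ ρ²=59; F_rep = 11·(-1,-5)/26² = (-0.0163,-0.0814)
o4: d²=52 ≤ ρ²=59; F_rep = 11·(4,6)/52² = (0.0163,0.0244)
F = F_att + ΣF_rep = (7.0000,1.4430)
Δp = p'−p = (1.7500,0.3608); α = Δx/Fx = (7/4) / (7) = 1/4
check: Δy/Fy = (1951/5408) / (1951/1352) = 1/4 ✓

α = 1/4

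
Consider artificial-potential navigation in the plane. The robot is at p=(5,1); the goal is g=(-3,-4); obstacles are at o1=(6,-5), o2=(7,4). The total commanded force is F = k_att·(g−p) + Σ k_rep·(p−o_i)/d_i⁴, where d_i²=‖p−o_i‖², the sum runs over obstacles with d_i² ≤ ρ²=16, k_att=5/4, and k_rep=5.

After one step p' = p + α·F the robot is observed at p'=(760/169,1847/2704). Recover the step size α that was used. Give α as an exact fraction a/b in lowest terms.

F_att = 5/4·(g−p) = 5/4·(-8,-5) = (-10.0000,-6.2500)
o1: d²=37 > ρ²=16 → inactive
o2: d²=13 ≤ ρ²=16; F_rep = 5·(-2,-3)/13² = (-0.0592,-0.0888)
F = F_att + ΣF_rep = (-10.0592,-6.3388)
Δp = p'−p = (-0.5030,-0.3169); α = Δx/Fx = (-85/169) / (-1700/169) = 1/20
check: Δy/Fy = (-857/2704) / (-4285/676) = 1/20 ✓

α = 1/20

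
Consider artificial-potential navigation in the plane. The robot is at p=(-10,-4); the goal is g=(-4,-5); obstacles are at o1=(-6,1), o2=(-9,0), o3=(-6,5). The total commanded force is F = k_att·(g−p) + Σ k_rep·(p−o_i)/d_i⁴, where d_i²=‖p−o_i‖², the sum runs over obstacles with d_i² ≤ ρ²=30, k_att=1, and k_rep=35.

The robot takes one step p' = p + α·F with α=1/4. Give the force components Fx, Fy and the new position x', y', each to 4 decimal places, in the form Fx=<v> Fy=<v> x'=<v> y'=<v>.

Fx=5.8789 Fy=-1.4844 x'=-8.5303 y'=-4.3711

F_att = 1·(g−p) = 1·(6,-1) = (6.0000,-1.0000)
o1: d²=41 > ρ²=30 → inactive
o2: d²=17 ≤ ρ²=30; F_rep = 35·(-1,-4)/17² = (-0.1211,-0.4844)
o3: d²=97 > ρ²=30 → inactive
F = F_att + ΣF_rep = (5.8789,-1.4844)
p' = p + 1/4·F = (-8.5303,-4.3711)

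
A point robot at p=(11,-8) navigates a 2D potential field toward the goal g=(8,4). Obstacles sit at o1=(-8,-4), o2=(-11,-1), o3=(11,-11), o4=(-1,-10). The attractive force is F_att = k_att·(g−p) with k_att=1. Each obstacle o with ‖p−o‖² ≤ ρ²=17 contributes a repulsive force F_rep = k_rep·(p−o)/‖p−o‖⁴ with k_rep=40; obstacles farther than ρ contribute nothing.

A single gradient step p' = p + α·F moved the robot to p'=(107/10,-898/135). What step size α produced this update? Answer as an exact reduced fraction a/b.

F_att = 1·(g−p) = 1·(-3,12) = (-3.0000,12.0000)
o1: d²=377 > ρ²=17 → inactive
o2: d²=533 > ρ²=17 → inactive
o3: d²=9 ≤ ρ²=17; F_rep = 40·(0,3)/9² = (0.0000,1.4815)
o4: d²=148 > ρ²=17 → inactive
F = F_att + ΣF_rep = (-3.0000,13.4815)
Δp = p'−p = (-0.3000,1.3481); α = Δx/Fx = (-3/10) / (-3) = 1/10
check: Δy/Fy = (182/135) / (364/27) = 1/10 ✓

α = 1/10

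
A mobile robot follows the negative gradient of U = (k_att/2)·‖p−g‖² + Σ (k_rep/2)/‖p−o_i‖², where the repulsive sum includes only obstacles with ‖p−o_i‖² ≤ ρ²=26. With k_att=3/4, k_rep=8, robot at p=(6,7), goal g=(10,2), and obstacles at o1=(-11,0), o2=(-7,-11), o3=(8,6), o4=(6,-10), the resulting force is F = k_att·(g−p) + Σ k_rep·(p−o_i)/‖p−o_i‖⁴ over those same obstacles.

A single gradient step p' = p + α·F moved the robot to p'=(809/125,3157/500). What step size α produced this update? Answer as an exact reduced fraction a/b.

α = 1/5

F_att = 3/4·(g−p) = 3/4·(4,-5) = (3.0000,-3.7500)
o1: d²=338 > ρ²=26 → inactive
o2: d²=493 > ρ²=26 → inactive
o3: d²=5 ≤ ρ²=26; F_rep = 8·(-2,1)/5² = (-0.6400,0.3200)
o4: d²=289 > ρ²=26 → inactive
F = F_att + ΣF_rep = (2.3600,-3.4300)
Δp = p'−p = (0.4720,-0.6860); α = Δx/Fx = (59/125) / (59/25) = 1/5
check: Δy/Fy = (-343/500) / (-343/100) = 1/5 ✓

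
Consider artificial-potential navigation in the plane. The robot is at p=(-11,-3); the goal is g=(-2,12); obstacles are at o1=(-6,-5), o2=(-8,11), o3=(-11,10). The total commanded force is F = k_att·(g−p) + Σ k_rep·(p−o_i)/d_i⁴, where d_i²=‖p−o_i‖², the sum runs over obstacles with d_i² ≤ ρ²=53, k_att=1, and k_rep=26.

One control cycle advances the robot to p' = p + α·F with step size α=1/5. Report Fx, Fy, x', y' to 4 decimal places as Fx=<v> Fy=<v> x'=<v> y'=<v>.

F_att = 1·(g−p) = 1·(9,15) = (9.0000,15.0000)
o1: d²=29 ≤ ρ²=53; F_rep = 26·(-5,2)/29² = (-0.1546,0.0618)
o2: d²=205 > ρ²=53 → inactive
o3: d²=169 > ρ²=53 → inactive
F = F_att + ΣF_rep = (8.8454,15.0618)
p' = p + 1/5·F = (-9.2309,0.0124)

Fx=8.8454 Fy=15.0618 x'=-9.2309 y'=0.0124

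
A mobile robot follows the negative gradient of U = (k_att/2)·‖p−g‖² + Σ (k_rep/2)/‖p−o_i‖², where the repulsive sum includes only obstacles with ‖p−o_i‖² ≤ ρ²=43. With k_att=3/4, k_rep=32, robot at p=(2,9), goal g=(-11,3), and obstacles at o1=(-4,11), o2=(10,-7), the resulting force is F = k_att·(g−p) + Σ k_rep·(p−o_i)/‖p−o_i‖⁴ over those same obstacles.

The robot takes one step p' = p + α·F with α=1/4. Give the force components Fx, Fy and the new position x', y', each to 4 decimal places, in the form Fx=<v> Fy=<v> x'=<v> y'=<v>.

Fx=-9.6300 Fy=-4.5400 x'=-0.4075 y'=7.8650

F_att = 3/4·(g−p) = 3/4·(-13,-6) = (-9.7500,-4.5000)
o1: d²=40 ≤ ρ²=43; F_rep = 32·(6,-2)/40² = (0.1200,-0.0400)
o2: d²=320 > ρ²=43 → inactive
F = F_att + ΣF_rep = (-9.6300,-4.5400)
p' = p + 1/4·F = (-0.4075,7.8650)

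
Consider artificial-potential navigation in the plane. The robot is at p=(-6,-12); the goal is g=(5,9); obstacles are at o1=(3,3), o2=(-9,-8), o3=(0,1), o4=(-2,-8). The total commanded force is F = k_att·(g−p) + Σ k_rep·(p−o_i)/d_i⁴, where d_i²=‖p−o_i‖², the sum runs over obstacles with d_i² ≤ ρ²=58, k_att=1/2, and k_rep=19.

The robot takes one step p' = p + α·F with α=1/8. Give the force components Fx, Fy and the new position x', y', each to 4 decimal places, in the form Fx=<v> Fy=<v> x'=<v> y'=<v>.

F_att = 1/2·(g−p) = 1/2·(11,21) = (5.5000,10.5000)
o1: d²=306 > ρ²=58 → inactive
o2: d²=25 ≤ ρ²=58; F_rep = 19·(3,-4)/25² = (0.0912,-0.1216)
o3: d²=205 > ρ²=58 → inactive
o4: d²=32 ≤ ρ²=58; F_rep = 19·(-4,-4)/32² = (-0.0742,-0.0742)
F = F_att + ΣF_rep = (5.5170,10.3042)
p' = p + 1/8·F = (-5.3104,-10.7120)

Fx=5.5170 Fy=10.3042 x'=-5.3104 y'=-10.7120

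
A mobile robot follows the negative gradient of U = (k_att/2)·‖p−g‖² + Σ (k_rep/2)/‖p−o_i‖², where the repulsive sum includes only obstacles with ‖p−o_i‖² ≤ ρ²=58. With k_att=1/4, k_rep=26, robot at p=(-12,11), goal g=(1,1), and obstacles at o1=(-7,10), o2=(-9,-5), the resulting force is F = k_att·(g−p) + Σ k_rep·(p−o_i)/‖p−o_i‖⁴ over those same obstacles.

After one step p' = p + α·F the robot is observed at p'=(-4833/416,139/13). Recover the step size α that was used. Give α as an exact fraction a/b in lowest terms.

F_att = 1/4·(g−p) = 1/4·(13,-10) = (3.2500,-2.5000)
o1: d²=26 ≤ ρ²=58; F_rep = 26·(-5,1)/26² = (-0.1923,0.0385)
o2: d²=265 > ρ²=58 → inactive
F = F_att + ΣF_rep = (3.0577,-2.4615)
Δp = p'−p = (0.3822,-0.3077); α = Δx/Fx = (159/416) / (159/52) = 1/8
check: Δy/Fy = (-4/13) / (-32/13) = 1/8 ✓

α = 1/8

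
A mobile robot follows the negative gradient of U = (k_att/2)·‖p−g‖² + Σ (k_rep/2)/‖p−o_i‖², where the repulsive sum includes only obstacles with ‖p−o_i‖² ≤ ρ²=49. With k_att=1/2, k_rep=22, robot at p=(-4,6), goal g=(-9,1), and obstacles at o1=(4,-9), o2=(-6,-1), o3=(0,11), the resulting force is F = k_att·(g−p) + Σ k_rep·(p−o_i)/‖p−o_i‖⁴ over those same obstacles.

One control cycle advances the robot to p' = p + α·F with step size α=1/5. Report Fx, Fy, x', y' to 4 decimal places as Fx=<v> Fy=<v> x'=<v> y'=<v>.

Fx=-2.5523 Fy=-2.5654 x'=-4.5105 y'=5.4869

F_att = 1/2·(g−p) = 1/2·(-5,-5) = (-2.5000,-2.5000)
o1: d²=289 > ρ²=49 → inactive
o2: d²=53 > ρ²=49 → inactive
o3: d²=41 ≤ ρ²=49; F_rep = 22·(-4,-5)/41² = (-0.0523,-0.0654)
F = F_att + ΣF_rep = (-2.5523,-2.5654)
p' = p + 1/5·F = (-4.5105,5.4869)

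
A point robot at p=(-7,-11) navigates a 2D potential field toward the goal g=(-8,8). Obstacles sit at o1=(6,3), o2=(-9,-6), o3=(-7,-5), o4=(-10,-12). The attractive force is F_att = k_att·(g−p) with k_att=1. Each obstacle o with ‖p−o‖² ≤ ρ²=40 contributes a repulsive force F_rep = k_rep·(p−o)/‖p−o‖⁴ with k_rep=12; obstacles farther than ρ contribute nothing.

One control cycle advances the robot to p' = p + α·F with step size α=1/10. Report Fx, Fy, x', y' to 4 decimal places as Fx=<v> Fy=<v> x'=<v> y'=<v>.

Fx=-0.6115 Fy=18.9931 x'=-7.0611 y'=-9.1007

F_att = 1·(g−p) = 1·(-1,19) = (-1.0000,19.0000)
o1: d²=365 > ρ²=40 → inactive
o2: d²=29 ≤ ρ²=40; F_rep = 12·(2,-5)/29² = (0.0285,-0.0713)
o3: d²=36 ≤ ρ²=40; F_rep = 12·(0,-6)/36² = (0.0000,-0.0556)
o4: d²=10 ≤ ρ²=40; F_rep = 12·(3,1)/10² = (0.3600,0.1200)
F = F_att + ΣF_rep = (-0.6115,18.9931)
p' = p + 1/10·F = (-7.0611,-9.1007)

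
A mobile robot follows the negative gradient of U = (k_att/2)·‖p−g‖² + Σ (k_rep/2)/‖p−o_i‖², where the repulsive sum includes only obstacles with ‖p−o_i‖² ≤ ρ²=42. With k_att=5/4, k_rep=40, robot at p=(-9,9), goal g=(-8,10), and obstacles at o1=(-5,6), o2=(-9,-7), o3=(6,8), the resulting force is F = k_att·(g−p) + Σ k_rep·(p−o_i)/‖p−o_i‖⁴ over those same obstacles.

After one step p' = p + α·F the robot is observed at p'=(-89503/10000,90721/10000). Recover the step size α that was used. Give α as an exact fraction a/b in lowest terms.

F_att = 5/4·(g−p) = 5/4·(1,1) = (1.2500,1.2500)
o1: d²=25 ≤ ρ²=42; F_rep = 40·(-4,3)/25² = (-0.2560,0.1920)
o2: d²=256 > ρ²=42 → inactive
o3: d²=226 > ρ²=42 → inactive
F = F_att + ΣF_rep = (0.9940,1.4420)
Δp = p'−p = (0.0497,0.0721); α = Δx/Fx = (497/10000) / (497/500) = 1/20
check: Δy/Fy = (721/10000) / (721/500) = 1/20 ✓

α = 1/20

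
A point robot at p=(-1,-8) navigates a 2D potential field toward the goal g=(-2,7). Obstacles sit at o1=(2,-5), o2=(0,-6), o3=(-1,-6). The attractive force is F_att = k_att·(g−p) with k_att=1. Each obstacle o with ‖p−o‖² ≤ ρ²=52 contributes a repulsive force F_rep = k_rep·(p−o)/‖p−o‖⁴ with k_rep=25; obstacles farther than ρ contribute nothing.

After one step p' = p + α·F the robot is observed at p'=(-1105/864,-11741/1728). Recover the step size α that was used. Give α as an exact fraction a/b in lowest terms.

α = 1/8

F_att = 1·(g−p) = 1·(-1,15) = (-1.0000,15.0000)
o1: d²=18 ≤ ρ²=52; F_rep = 25·(-3,-3)/18² = (-0.2315,-0.2315)
o2: d²=5 ≤ ρ²=52; F_rep = 25·(-1,-2)/5² = (-1.0000,-2.0000)
o3: d²=4 ≤ ρ²=52; F_rep = 25·(0,-2)/4² = (0.0000,-3.1250)
F = F_att + ΣF_rep = (-2.2315,9.6435)
Δp = p'−p = (-0.2789,1.2054); α = Δx/Fx = (-241/864) / (-241/108) = 1/8
check: Δy/Fy = (2083/1728) / (2083/216) = 1/8 ✓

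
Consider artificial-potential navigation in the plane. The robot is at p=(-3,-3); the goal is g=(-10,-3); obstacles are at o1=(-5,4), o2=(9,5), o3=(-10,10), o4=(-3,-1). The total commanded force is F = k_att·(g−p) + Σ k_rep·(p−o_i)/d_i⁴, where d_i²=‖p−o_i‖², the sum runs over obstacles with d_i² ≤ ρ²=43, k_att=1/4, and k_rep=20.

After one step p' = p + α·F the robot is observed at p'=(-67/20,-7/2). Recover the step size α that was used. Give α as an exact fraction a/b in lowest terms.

α = 1/5

F_att = 1/4·(g−p) = 1/4·(-7,0) = (-1.7500,0.0000)
o1: d²=53 > ρ²=43 → inactive
o2: d²=208 > ρ²=43 → inactive
o3: d²=218 > ρ²=43 → inactive
o4: d²=4 ≤ ρ²=43; F_rep = 20·(0,-2)/4² = (0.0000,-2.5000)
F = F_att + ΣF_rep = (-1.7500,-2.5000)
Δp = p'−p = (-0.3500,-0.5000); α = Δx/Fx = (-7/20) / (-7/4) = 1/5
check: Δy/Fy = (-1/2) / (-5/2) = 1/5 ✓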